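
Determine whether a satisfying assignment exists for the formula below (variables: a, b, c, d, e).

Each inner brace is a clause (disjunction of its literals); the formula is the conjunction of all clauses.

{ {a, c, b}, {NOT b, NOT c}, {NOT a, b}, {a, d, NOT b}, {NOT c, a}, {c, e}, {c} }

No, unsatisfiable

(c) alone gives c = true.
(NOT b) alone gives b = false.
(NOT a) alone gives a = false.
That conflicts with the unit clause (a).
No assignment satisfies every clause.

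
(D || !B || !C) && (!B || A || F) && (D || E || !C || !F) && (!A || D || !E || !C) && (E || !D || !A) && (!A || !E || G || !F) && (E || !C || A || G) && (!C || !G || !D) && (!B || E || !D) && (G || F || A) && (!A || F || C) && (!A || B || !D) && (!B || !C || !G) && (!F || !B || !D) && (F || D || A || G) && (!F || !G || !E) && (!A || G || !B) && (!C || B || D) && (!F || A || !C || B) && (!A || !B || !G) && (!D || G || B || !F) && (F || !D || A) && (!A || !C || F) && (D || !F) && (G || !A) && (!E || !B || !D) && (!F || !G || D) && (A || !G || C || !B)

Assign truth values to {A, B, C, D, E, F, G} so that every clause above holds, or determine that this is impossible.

Try D = false.
The clause (!F) is unit, so F = false.
Try B = false.
The clause (!C) is unit, so C = false.
The clause (!A) is unit, so A = false.
The clause (G) is unit, so G = true.
Every clause is now satisfied; E is unconstrained.

A: false; B: false; C: false; D: false; E: false; F: false; G: true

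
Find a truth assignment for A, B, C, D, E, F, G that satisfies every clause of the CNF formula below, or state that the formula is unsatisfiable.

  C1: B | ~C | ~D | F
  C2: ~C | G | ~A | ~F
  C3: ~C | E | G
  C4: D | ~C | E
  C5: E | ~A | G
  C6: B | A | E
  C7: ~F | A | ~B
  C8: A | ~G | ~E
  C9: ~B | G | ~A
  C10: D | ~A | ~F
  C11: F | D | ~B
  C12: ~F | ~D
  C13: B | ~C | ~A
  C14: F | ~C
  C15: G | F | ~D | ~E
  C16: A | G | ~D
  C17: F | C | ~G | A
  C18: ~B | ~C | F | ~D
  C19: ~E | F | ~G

A=0,  B=0,  C=1,  D=0,  E=1,  F=1,  G=0

Case F = 1:
The clause (~D) is unit, so D = 0.
The clause (~A) is unit, so A = 0.
The clause (~B) is unit, so B = 0.
The clause (E) is unit, so E = 1.
The clause (~G) is unit, so G = 0.
No clause remains; C is free.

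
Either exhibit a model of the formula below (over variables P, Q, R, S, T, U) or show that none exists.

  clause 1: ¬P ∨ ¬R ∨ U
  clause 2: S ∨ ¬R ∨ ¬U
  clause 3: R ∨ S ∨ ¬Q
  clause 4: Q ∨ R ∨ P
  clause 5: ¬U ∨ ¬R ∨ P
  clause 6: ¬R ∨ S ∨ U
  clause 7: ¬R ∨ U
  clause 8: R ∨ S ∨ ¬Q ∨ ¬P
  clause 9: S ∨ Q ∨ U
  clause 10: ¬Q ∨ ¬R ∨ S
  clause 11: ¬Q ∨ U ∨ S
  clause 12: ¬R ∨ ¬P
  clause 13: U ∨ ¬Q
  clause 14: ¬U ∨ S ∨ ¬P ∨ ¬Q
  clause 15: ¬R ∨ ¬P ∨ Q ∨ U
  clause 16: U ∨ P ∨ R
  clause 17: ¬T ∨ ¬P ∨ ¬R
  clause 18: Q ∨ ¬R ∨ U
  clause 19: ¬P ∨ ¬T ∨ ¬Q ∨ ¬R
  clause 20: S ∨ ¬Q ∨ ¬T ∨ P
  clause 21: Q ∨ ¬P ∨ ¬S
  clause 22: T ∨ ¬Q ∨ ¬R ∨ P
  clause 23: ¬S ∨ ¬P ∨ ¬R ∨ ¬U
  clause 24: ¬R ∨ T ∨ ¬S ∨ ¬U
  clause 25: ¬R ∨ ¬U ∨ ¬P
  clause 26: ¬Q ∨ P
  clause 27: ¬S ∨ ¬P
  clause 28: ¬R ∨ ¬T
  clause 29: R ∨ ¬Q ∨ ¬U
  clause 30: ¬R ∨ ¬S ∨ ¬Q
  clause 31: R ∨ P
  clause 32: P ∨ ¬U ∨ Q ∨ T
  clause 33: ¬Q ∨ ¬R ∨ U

P: True,  Q: False,  R: False,  S: False,  T: False,  U: True

Branch on R: set R = False.
(P) alone gives P = True.
(¬S) alone gives S = False.
(¬Q) alone gives Q = False.
(U) alone gives U = True.
All clauses hold; T can take either value.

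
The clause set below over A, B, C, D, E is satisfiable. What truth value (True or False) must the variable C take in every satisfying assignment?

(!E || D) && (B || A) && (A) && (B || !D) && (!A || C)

Suppose C = false.
From the singleton clause (A), A = true.
But (!A) is also a unit clause — contradiction.
So every satisfying assignment has C = True.

True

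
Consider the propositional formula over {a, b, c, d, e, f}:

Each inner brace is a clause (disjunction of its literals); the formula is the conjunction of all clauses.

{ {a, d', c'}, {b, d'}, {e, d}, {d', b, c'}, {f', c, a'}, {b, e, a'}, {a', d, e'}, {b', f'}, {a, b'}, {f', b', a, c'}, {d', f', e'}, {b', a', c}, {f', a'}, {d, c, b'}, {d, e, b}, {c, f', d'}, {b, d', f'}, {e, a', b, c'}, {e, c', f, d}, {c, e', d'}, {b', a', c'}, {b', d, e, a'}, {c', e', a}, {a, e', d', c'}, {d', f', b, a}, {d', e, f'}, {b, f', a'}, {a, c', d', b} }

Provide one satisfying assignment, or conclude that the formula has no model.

a: 0, b: 0, c: 0, d: 0, e: 1, f: 1

Suppose b = 0.
The clause (d') is unit, so d = 0.
The clause (e) is unit, so e = 1.
The clause (a') is unit, so a = 0.
The clause (c') is unit, so c = 0.
All clauses hold; f can take either value.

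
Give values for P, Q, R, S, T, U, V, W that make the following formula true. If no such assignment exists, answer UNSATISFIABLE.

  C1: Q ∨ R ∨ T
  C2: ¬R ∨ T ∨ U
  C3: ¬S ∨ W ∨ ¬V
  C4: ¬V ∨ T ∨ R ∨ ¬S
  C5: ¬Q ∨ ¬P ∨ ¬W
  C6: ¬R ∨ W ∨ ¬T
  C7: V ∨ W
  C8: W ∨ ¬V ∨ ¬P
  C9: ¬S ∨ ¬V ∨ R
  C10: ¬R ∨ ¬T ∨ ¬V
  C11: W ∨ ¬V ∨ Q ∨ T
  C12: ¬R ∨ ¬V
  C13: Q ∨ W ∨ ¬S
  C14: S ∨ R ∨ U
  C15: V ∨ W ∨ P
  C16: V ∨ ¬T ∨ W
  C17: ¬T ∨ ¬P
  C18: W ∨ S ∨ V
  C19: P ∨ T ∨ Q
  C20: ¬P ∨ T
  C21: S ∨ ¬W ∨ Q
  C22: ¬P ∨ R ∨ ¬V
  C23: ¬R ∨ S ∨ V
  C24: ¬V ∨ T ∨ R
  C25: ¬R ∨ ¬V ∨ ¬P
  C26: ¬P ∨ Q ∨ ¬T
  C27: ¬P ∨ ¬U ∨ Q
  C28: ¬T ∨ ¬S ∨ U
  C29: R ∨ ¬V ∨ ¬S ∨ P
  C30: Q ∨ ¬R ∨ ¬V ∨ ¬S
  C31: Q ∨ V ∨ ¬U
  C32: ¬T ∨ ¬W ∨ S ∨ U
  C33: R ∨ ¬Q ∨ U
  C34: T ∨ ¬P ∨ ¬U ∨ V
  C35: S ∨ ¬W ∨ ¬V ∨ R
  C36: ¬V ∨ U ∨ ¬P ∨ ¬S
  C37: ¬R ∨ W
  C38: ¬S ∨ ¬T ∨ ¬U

P: False,  Q: True,  R: True,  S: True,  T: False,  U: True,  V: False,  W: True

Branch on V: set V = False.
Unit clause (W) forces W = True.
Branch on Q: set Q = True.
Unit clause (¬P) forces P = False.
Branch on R: set R = True.
Unit clause (S) forces S = True.
Branch on T: set T = False.
Unit clause (U) forces U = True.
Every clause now holds.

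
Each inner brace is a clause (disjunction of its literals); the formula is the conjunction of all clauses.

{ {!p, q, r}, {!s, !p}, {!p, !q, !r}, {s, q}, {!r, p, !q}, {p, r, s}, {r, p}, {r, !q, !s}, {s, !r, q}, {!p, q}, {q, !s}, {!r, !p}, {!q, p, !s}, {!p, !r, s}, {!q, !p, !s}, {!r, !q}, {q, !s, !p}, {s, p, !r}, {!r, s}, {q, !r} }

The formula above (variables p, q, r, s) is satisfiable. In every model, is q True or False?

Suppose q = false.
Unit clause (s) forces s = true.
That conflicts with the unit clause (!s).
So every satisfying assignment has q = True.

True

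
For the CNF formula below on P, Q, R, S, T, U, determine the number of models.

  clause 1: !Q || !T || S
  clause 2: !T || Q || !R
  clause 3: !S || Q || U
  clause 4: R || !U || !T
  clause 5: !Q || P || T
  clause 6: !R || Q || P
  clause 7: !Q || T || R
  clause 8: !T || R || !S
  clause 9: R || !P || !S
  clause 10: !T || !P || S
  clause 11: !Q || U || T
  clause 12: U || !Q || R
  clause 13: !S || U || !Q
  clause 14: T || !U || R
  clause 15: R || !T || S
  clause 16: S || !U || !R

There are 2^6 = 64 truth assignments over (P, Q, R, S, T, U).
Split on Q. With Q = true, the clauses containing Q are satisfied and !Q drops from the rest; 3 of the 2^5 = 32 assignments to the other variables satisfy what remains.
With Q = false, by the same count on the reduced clause set, 4 assignments work.
(One model: P=F, Q=F, R=F, S=F, T=F, U=F.)
Total: 3 + 4 = 7.

7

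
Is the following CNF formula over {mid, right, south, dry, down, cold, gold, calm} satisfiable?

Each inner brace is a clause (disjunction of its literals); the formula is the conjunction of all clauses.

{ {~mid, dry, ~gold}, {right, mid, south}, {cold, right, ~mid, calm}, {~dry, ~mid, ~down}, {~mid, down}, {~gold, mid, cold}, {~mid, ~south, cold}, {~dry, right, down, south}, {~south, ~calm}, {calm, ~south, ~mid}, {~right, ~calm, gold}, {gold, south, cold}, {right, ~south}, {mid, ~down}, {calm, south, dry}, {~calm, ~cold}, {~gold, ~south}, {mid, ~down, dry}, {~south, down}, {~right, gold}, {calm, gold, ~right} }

Try mid = 0.
(~down) alone gives down = 0.
(~south) alone gives south = 0.
(right) alone gives right = 1.
(gold) alone gives gold = 1.
(cold) alone gives cold = 1.
(~calm) alone gives calm = 0.
(dry) alone gives dry = 1.
This assignment satisfies each clause.
A satisfying assignment: mid=0; right=1; south=0; dry=1; down=0; cold=1; gold=1; calm=0.

Satisfiable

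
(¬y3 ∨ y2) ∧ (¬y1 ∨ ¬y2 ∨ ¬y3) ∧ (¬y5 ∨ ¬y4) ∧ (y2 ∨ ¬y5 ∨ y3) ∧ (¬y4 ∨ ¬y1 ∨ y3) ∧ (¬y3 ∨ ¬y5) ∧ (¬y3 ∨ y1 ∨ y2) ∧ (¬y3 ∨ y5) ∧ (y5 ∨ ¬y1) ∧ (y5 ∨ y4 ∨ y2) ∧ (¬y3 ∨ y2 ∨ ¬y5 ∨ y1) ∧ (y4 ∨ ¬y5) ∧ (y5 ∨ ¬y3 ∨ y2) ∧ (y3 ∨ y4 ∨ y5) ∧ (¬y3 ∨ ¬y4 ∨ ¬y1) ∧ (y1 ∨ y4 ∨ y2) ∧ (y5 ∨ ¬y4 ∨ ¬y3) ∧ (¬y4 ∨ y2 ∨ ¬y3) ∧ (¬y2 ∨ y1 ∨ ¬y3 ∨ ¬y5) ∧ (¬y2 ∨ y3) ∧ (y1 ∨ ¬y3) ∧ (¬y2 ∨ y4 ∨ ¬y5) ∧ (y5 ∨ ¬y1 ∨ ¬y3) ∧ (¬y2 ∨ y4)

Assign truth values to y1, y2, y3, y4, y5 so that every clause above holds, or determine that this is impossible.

y1: False, y2: False, y3: False, y4: True, y5: False

Branch on y3: set y3 = False.
From the singleton clause (¬y2), y2 = False.
From the singleton clause (¬y5), y5 = False.
From the singleton clause (¬y1), y1 = False.
From the singleton clause (y4), y4 = True.
Every clause now holds.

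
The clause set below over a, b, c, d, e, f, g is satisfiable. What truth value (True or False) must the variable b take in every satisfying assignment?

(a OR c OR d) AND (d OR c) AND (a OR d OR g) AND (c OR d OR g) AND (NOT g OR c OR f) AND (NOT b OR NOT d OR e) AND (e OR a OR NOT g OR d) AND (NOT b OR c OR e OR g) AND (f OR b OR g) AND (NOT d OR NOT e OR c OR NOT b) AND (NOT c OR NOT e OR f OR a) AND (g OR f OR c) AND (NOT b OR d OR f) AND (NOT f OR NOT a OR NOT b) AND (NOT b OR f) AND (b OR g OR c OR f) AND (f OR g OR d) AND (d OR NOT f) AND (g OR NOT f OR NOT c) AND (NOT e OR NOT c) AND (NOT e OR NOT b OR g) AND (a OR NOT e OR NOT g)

False

Suppose b = true.
Unit clause (f) forces f = true.
Unit clause (NOT a) forces a = false.
Unit clause (d) forces d = true.
Unit clause (e) forces e = true.
Unit clause (c) forces c = true.
That conflicts with the unit clause (NOT c).
So every satisfying assignment has b = False.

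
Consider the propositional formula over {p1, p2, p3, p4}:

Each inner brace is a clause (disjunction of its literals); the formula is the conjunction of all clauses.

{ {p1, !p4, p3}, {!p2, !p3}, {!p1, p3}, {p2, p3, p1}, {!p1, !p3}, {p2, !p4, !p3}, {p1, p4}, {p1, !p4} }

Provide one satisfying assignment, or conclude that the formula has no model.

Suppose p2 = false.
Suppose p1 = false.
Unit clause (p3) forces p3 = true.
Unit clause (!p4) forces p4 = false.
Now (p4) is unsatisfied and unit — conflict.
That branch fails; take p1 = true instead.
Unit clause (p3) forces p3 = true.
Now (!p3) is unsatisfied and unit — conflict.
Both values of p1 lead to a conflict.
That branch fails; take p2 = true instead.
Unit clause (!p3) forces p3 = false.
Unit clause (!p1) forces p1 = false.
Unit clause (!p4) forces p4 = false.
Now (p4) is unsatisfied and unit — conflict.
Both values of p2 lead to a conflict.

UNSATISFIABLE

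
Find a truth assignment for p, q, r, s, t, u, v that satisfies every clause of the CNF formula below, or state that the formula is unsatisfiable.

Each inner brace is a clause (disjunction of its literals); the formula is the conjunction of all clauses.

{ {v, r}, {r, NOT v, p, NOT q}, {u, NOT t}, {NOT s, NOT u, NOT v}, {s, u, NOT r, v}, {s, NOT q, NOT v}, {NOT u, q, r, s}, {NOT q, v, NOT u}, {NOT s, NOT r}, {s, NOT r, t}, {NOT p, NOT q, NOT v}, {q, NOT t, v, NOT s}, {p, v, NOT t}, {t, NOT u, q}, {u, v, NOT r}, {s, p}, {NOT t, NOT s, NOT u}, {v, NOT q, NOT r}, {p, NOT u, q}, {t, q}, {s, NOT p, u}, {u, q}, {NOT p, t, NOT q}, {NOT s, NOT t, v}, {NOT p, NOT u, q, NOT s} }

Branch on v: set v = true.
Branch on u: set u = true.
The clause (NOT s) is unit, so s = false.
The clause (NOT q) is unit, so q = false.
The clause (r) is unit, so r = true.
The clause (t) is unit, so t = true.
The clause (p) is unit, so p = true.
Every clause now holds.

p: true; q: false; r: true; s: false; t: true; u: true; v: true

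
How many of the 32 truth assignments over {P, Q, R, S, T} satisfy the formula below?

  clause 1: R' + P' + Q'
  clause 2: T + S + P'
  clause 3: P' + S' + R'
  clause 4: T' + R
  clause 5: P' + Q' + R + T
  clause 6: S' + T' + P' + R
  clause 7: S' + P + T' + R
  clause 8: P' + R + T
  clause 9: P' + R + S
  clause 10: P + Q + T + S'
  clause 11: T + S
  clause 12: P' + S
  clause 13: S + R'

4

There are 2^5 = 32 truth assignments over (P, Q, R, S, T).
Split on Q. With Q = 1, the clauses containing Q are satisfied and Q' drops from the rest; 3 of the 2^4 = 16 assignments to the other variables satisfy what remains.
With Q = 0, by the same count on the reduced clause set, 1 assignment works.
Total: 3 + 1 = 4.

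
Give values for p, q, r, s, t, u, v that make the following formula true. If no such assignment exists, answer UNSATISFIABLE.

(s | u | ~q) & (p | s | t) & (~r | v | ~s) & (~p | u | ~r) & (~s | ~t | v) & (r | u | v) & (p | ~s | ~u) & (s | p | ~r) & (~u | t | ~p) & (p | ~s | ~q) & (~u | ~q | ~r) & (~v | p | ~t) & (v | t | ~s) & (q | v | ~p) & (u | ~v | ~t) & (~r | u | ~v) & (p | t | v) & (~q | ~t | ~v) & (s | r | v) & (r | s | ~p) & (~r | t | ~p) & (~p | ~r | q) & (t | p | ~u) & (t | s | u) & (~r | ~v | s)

p: 1, q: 1, r: 0, s: 1, t: 0, u: 0, v: 1

Case s = 1:
Case r = 0:
Case t = 0:
(v) alone gives v = 1.
Case p = 1:
(~u) alone gives u = 0.
Every clause is now satisfied; q is unconstrained.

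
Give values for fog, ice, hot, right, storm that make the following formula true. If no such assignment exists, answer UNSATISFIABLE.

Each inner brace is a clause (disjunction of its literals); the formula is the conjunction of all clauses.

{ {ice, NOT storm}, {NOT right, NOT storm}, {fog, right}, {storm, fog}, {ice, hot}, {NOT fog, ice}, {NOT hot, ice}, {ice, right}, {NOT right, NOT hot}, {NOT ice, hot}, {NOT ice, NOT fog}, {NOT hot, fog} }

UNSATISFIABLE

Try ice = true.
Unit clause (hot) forces hot = true.
Unit clause (NOT right) forces right = false.
Unit clause (fog) forces fog = true.
But (NOT fog) is also a unit clause — contradiction.
Backtrack on ice: now try ice = false.
Unit clause (NOT storm) forces storm = false.
Unit clause (fog) forces fog = true.
But (NOT fog) is also a unit clause — contradiction.
Both values of ice lead to a conflict.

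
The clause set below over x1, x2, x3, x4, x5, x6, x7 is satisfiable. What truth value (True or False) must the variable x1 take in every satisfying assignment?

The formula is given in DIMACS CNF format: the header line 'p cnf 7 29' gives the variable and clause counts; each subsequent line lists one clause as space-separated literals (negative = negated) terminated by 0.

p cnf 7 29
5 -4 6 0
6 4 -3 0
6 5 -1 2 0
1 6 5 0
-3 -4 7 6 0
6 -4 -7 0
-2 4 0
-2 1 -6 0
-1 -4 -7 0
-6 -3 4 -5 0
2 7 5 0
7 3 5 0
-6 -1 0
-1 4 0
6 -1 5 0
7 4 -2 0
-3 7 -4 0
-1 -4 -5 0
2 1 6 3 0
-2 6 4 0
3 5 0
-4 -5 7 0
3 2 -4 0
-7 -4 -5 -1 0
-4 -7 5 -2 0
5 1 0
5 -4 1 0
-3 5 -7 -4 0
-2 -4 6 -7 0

Suppose x1 = True.
(¬x6) alone gives x6 = False.
(x4) alone gives x4 = True.
(x5) alone gives x5 = True.
Now (¬x5) is unsatisfied and unit — conflict.
So every satisfying assignment has x1 = False.

False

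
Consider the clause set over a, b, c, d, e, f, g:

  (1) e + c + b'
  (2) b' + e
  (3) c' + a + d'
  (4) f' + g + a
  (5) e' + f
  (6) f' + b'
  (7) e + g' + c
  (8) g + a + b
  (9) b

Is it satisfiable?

No, unsatisfiable

From the singleton clause (b), b = 1.
From the singleton clause (e), e = 1.
From the singleton clause (f), f = 1.
But (f') is also a unit clause — contradiction.
No assignment satisfies every clause.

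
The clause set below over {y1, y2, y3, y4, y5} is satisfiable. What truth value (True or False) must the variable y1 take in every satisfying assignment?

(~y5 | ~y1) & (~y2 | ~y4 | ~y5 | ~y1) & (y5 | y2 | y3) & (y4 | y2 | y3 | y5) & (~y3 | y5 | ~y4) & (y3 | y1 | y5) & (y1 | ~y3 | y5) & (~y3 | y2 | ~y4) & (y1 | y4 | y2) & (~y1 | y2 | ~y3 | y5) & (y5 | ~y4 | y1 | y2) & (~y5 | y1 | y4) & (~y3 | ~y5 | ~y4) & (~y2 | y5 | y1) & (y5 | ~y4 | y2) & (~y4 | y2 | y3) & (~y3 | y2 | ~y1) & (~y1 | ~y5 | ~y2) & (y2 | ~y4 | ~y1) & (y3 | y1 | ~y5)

True

Suppose y1 = 0.
Case y3 = 1:
(y5) alone gives y5 = 1.
(y4) alone gives y4 = 1.
That conflicts with the unit clause (~y4).
That branch fails; take y3 = 0 instead.
(y5) alone gives y5 = 1.
That conflicts with the unit clause (~y5).
Either choice for y3 ends in contradiction.
So every satisfying assignment has y1 = True.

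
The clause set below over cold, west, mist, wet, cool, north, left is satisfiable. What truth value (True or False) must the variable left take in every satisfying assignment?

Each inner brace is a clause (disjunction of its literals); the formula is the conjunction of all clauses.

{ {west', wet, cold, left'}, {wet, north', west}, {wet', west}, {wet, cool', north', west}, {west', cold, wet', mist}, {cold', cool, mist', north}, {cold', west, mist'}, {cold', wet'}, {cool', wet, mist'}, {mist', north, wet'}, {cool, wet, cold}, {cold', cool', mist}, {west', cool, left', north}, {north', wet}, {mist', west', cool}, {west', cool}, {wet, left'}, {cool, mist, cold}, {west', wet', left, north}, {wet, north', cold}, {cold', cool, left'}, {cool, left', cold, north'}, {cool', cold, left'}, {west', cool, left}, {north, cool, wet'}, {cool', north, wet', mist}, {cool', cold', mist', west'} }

False

Suppose left = 1.
(wet) alone gives wet = 1.
(west) alone gives west = 1.
(cold') alone gives cold = 0.
(mist) alone gives mist = 1.
(north) alone gives north = 1.
(cool) alone gives cool = 1.
But (cool') is also a unit clause — contradiction.
So every satisfying assignment has left = False.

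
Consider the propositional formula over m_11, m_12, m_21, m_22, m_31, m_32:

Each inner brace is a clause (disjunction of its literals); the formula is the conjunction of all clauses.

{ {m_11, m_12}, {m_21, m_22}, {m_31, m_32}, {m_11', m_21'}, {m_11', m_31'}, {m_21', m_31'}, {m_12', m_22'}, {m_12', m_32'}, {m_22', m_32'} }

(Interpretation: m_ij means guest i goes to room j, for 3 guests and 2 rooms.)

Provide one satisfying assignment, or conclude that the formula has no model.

UNSATISFIABLE

Try m_11 = 1.
Unit clause (m_21') forces m_21 = 0.
Unit clause (m_22) forces m_22 = 1.
Unit clause (m_31') forces m_31 = 0.
Unit clause (m_32) forces m_32 = 1.
That conflicts with the unit clause (m_32').
So m_11 must be the other value — set m_11 = 0.
Unit clause (m_12) forces m_12 = 1.
Unit clause (m_22') forces m_22 = 0.
Unit clause (m_21) forces m_21 = 1.
Unit clause (m_31') forces m_31 = 0.
Unit clause (m_32) forces m_32 = 1.
That conflicts with the unit clause (m_32').
Neither m_11 = 1 nor m_11 = 0 works.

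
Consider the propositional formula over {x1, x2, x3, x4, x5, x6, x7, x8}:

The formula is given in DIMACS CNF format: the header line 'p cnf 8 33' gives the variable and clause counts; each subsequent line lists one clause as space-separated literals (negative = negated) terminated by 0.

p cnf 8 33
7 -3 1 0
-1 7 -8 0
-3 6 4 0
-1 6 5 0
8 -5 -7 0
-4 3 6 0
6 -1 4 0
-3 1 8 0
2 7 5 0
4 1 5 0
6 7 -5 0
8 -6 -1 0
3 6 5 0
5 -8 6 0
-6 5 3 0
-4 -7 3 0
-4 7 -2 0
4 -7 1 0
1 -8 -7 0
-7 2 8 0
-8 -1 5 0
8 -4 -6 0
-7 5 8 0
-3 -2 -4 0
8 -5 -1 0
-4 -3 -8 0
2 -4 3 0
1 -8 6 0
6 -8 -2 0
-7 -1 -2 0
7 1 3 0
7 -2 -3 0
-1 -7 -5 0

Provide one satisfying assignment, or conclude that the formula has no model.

UNSATISFIABLE

Suppose x7 = True.
Suppose x8 = True.
(x1) alone gives x1 = True.
(x5) alone gives x5 = True.
But (¬x5) is also a unit clause — contradiction.
That branch fails; take x8 = False instead.
(¬x5) alone gives x5 = False.
But (x5) is also a unit clause — contradiction.
Either choice for x8 ends in contradiction.
That branch fails; take x7 = False instead.
Suppose x3 = False.
(x1) alone gives x1 = True.
(¬x8) alone gives x8 = False.
(¬x6) alone gives x6 = False.
(x5) alone gives x5 = True.
But (¬x5) is also a unit clause — contradiction.
That branch fails; take x3 = True instead.
(x1) alone gives x1 = True.
(¬x8) alone gives x8 = False.
(¬x6) alone gives x6 = False.
(x4) alone gives x4 = True.
(x5) alone gives x5 = True.
But (¬x5) is also a unit clause — contradiction.
Either choice for x3 ends in contradiction.
Either choice for x7 ends in contradiction.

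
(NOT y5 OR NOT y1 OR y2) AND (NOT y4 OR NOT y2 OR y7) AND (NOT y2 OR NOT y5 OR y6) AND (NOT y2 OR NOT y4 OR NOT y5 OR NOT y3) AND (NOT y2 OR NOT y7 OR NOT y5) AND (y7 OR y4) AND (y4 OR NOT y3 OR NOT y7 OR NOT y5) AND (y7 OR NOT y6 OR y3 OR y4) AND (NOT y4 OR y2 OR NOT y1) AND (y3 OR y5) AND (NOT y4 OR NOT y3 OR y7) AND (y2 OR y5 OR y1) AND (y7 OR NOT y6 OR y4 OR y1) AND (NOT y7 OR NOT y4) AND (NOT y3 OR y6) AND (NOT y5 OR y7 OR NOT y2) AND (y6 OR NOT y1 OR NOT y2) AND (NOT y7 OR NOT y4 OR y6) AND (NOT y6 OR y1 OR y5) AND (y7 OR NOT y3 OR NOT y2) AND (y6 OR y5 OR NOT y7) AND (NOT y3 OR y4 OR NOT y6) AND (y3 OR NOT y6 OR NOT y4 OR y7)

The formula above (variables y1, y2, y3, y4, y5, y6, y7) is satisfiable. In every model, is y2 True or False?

Suppose y2 = true.
Try y4 = false.
(y7) alone gives y7 = true.
(NOT y5) alone gives y5 = false.
(y3) alone gives y3 = true.
(y6) alone gives y6 = true.
That conflicts with the unit clause (NOT y6).
That branch fails; take y4 = true instead.
(y7) alone gives y7 = true.
That conflicts with the unit clause (NOT y7).
Neither y4 = true nor y4 = false works.
So every satisfying assignment has y2 = False.

False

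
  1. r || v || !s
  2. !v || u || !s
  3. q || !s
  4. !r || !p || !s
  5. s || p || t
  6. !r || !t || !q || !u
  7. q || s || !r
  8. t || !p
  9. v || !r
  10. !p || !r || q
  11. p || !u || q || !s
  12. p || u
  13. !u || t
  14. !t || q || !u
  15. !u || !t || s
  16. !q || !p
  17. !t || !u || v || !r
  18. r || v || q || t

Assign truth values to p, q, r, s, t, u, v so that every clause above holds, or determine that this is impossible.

Suppose q = false.
From the singleton clause (!s), s = false.
From the singleton clause (!r), r = false.
Suppose p = true.
From the singleton clause (t), t = true.
From the singleton clause (!u), u = false.
Every clause is now satisfied; v is unconstrained.

p=true; q=false; r=false; s=false; t=true; u=false; v=true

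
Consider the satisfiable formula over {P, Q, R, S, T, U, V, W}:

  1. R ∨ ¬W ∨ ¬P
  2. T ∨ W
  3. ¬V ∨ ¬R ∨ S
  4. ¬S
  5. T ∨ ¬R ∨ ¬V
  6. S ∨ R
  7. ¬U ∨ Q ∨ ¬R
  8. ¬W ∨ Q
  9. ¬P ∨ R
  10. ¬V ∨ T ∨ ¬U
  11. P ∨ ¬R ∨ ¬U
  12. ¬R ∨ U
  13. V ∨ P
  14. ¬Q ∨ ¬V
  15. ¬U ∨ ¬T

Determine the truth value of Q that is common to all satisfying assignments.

True

Suppose Q = False.
Unit clause (¬S) forces S = False.
Unit clause (R) forces R = True.
Unit clause (¬V) forces V = False.
Unit clause (¬U) forces U = False.
That conflicts with the unit clause (U).
So every satisfying assignment has Q = True.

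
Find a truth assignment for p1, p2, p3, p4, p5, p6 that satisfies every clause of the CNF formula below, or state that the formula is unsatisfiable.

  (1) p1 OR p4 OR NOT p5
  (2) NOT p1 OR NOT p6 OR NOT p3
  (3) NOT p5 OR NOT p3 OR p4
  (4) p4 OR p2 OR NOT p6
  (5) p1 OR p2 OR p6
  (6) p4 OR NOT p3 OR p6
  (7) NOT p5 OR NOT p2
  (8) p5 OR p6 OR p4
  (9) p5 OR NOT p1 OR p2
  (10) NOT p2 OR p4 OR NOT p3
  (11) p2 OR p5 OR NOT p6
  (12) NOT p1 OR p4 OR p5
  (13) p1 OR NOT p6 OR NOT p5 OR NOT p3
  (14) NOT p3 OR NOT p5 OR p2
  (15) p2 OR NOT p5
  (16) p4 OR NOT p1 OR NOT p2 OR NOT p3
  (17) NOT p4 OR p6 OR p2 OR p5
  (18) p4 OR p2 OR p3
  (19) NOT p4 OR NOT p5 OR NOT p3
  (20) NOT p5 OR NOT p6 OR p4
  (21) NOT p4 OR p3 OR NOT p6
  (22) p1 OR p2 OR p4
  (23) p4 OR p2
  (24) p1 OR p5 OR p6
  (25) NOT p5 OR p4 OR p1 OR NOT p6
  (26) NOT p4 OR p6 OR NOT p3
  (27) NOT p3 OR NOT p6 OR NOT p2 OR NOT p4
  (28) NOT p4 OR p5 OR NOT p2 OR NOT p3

p1 ↦ true; p2 ↦ true; p3 ↦ false; p4 ↦ true; p5 ↦ false; p6 ↦ false

Try p5 = false.
Try p6 = false.
(p4) alone gives p4 = true.
(p2) alone gives p2 = true.
(p1) alone gives p1 = true.
(NOT p3) alone gives p3 = false.
This assignment satisfies each clause.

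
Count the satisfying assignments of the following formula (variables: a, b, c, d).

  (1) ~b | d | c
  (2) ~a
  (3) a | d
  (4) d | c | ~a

There are 2^4 = 16 truth assignments over (a, b, c, d).
Check each against the 4 clauses (columns in the order a, b, c, d):
  F F F F  ✗ fails (a | d)
  F F F T  ✓ satisfies all
  F F T F  ✗ fails (a | d)
  F F T T  ✓ satisfies all
  F T F F  ✗ fails (~b | d | c)
  F T F T  ✓ satisfies all
  F T T F  ✗ fails (a | d)
  F T T T  ✓ satisfies all
  T F F F  ✗ fails (~a)
  T F F T  ✗ fails (~a)
  T F T F  ✗ fails (~a)
  T F T T  ✗ fails (~a)
  T T F F  ✗ fails (~b | d | c)
  T T F T  ✗ fails (~a)
  T T T F  ✗ fails (~a)
  T T T T  ✗ fails (~a)
4 of the 16 rows are models.

4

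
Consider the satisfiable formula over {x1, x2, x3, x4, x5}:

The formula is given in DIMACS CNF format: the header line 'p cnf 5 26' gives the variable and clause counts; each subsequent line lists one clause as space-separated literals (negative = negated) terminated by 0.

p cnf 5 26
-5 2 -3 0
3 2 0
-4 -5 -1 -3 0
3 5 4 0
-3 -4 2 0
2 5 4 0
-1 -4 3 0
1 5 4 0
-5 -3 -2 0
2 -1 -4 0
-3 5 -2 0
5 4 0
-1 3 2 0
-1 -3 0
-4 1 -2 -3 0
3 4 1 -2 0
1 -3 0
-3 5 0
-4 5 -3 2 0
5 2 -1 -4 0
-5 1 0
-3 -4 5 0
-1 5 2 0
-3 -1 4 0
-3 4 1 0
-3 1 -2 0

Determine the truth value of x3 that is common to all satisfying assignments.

False

Suppose x3 = True.
The clause (¬x1) is unit, so x1 = False.
That conflicts with the unit clause (x1).
So every satisfying assignment has x3 = False.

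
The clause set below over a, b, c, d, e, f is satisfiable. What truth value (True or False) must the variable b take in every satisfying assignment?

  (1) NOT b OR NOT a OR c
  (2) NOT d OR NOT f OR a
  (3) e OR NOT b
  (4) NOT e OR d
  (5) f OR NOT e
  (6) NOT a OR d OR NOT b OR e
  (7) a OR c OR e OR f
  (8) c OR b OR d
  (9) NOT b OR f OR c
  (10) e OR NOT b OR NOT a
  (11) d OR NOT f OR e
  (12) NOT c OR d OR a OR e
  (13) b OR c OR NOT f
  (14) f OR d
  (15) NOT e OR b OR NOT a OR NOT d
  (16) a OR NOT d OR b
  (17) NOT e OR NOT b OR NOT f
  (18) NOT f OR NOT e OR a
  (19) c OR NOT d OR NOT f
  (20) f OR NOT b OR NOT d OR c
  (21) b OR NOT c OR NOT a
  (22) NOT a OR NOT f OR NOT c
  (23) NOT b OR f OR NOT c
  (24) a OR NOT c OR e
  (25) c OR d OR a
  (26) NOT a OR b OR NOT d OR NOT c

False

Suppose b = true.
Unit clause (e) forces e = true.
Unit clause (d) forces d = true.
Unit clause (f) forces f = true.
But (NOT f) is also a unit clause — contradiction.
So every satisfying assignment has b = False.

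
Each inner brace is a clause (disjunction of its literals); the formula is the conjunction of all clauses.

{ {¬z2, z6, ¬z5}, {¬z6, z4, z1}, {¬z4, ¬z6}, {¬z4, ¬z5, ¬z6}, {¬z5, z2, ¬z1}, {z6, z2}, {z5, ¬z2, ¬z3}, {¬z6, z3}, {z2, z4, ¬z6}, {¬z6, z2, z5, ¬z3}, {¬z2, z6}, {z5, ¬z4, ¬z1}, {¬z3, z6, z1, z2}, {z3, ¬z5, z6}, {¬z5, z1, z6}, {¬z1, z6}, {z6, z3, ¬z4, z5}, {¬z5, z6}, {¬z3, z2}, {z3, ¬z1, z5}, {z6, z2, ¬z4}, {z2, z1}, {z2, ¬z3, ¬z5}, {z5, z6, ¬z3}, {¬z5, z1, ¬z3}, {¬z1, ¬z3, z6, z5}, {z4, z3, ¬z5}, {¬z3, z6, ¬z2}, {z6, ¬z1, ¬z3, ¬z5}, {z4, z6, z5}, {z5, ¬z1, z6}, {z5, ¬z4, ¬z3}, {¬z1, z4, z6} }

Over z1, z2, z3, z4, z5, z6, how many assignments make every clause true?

1

There are 2^6 = 64 truth assignments over (z1, z2, z3, z4, z5, z6).
Split on z1. With z1 = True, the clauses containing z1 are satisfied and ¬z1 drops from the rest; 1 of the 2^5 = 32 assignments to the other variables satisfy what remains.
With z1 = False, by the same count on the reduced clause set, 0 assignments work.
Total: 1 + 0 = 1.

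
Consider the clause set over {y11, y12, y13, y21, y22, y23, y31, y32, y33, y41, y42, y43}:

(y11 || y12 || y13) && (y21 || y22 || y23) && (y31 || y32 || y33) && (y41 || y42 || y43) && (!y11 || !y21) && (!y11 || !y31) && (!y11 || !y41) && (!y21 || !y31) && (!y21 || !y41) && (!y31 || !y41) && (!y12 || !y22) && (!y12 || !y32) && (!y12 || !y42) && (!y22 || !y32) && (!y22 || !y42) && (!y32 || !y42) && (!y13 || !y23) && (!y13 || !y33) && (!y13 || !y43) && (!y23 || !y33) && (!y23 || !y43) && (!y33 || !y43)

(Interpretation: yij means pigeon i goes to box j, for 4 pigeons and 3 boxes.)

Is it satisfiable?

No

Try y11 = false.
Try y12 = true.
The clause (!y22) is unit, so y22 = false.
The clause (!y32) is unit, so y32 = false.
The clause (!y42) is unit, so y42 = false.
Try y21 = true.
The clause (!y31) is unit, so y31 = false.
The clause (y33) is unit, so y33 = true.
The clause (!y41) is unit, so y41 = false.
The clause (y43) is unit, so y43 = true.
But (!y43) is also a unit clause — contradiction.
Undo y21 and try y21 = false.
The clause (y23) is unit, so y23 = true.
The clause (!y13) is unit, so y13 = false.
The clause (!y33) is unit, so y33 = false.
The clause (y31) is unit, so y31 = true.
The clause (!y41) is unit, so y41 = false.
The clause (y43) is unit, so y43 = true.
But (!y43) is also a unit clause — contradiction.
Both values of y21 lead to a conflict.
Undo y12 and try y12 = false.
The clause (y13) is unit, so y13 = true.
The clause (!y23) is unit, so y23 = false.
The clause (!y33) is unit, so y33 = false.
The clause (!y43) is unit, so y43 = false.
Try y21 = true.
The clause (!y31) is unit, so y31 = false.
The clause (y32) is unit, so y32 = true.
The clause (!y41) is unit, so y41 = false.
The clause (y42) is unit, so y42 = true.
But (!y42) is also a unit clause — contradiction.
Undo y21 and try y21 = false.
The clause (y22) is unit, so y22 = true.
The clause (!y32) is unit, so y32 = false.
The clause (y31) is unit, so y31 = true.
The clause (!y41) is unit, so y41 = false.
The clause (y42) is unit, so y42 = true.
But (!y42) is also a unit clause — contradiction.
Both values of y21 lead to a conflict.
Both values of y12 lead to a conflict.
Undo y11 and try y11 = true.
The clause (!y21) is unit, so y21 = false.
The clause (!y31) is unit, so y31 = false.
The clause (!y41) is unit, so y41 = false.
Try y22 = true.
The clause (!y12) is unit, so y12 = false.
The clause (!y32) is unit, so y32 = false.
The clause (y33) is unit, so y33 = true.
The clause (!y42) is unit, so y42 = false.
The clause (y43) is unit, so y43 = true.
But (!y43) is also a unit clause — contradiction.
Undo y22 and try y22 = false.
The clause (y23) is unit, so y23 = true.
The clause (!y13) is unit, so y13 = false.
The clause (!y33) is unit, so y33 = false.
The clause (y32) is unit, so y32 = true.
The clause (!y12) is unit, so y12 = false.
The clause (!y42) is unit, so y42 = false.
The clause (y43) is unit, so y43 = true.
But (!y43) is also a unit clause — contradiction.
Both values of y22 lead to a conflict.
Both values of y11 lead to a conflict.
No assignment satisfies every clause.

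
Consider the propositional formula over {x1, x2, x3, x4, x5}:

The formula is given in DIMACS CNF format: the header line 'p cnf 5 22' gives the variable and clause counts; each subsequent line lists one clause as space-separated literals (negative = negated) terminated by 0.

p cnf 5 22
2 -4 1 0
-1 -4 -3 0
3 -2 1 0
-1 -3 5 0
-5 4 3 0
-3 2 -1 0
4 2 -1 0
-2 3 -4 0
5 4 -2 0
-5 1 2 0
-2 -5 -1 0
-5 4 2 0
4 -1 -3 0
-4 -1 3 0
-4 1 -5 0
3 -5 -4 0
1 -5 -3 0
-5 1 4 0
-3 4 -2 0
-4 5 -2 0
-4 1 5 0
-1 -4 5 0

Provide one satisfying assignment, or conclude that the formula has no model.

x1=False, x2=False, x3=True, x4=False, x5=False

Suppose x2 = False.
Suppose x4 = False.
From the singleton clause (¬x1), x1 = False.
From the singleton clause (¬x5), x5 = False.
Every clause is now satisfied; x3 is unconstrained.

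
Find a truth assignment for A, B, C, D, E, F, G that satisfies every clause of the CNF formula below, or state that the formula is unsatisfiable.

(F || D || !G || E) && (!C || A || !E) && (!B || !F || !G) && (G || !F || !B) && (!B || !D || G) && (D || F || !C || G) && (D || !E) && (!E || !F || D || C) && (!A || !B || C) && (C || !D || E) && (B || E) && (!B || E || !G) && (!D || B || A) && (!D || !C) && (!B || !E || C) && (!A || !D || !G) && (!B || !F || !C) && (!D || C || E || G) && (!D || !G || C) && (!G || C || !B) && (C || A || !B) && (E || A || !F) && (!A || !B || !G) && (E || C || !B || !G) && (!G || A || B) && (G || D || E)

A: true, B: false, C: false, D: true, E: true, F: true, G: false

Branch on D: set D = true.
From the singleton clause (!C), C = false.
From the singleton clause (E), E = true.
From the singleton clause (!B), B = false.
From the singleton clause (A), A = true.
From the singleton clause (!G), G = false.
Every clause is now satisfied; F is unconstrained.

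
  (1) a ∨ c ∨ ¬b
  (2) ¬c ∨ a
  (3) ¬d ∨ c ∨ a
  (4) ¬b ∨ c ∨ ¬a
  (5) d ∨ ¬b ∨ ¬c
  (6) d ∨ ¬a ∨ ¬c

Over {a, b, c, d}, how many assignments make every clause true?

5

There are 2^4 = 16 truth assignments over (a, b, c, d).
Split on d. With d = True, the clauses containing d are satisfied and ¬d drops from the rest; 3 of the 2^3 = 8 assignments to the other variables satisfy what remains.
With d = False, by the same count on the reduced clause set, 2 assignments work.
(One model: a=F, b=F, c=F, d=F.)
Total: 3 + 2 = 5.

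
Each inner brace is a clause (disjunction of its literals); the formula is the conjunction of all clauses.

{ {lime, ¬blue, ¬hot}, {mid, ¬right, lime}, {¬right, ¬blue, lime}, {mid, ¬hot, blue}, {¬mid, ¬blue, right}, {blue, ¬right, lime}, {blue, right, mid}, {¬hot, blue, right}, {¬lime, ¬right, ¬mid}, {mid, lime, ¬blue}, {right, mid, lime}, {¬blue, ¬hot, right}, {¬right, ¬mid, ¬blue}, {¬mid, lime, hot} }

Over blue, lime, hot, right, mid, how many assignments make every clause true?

5

There are 2^5 = 32 truth assignments over (blue, lime, hot, right, mid).
Split on mid. With mid = True, the clauses containing mid are satisfied and ¬mid drops from the rest; 1 of the 2^4 = 16 assignments to the other variables satisfy what remains.
With mid = False, by the same count on the reduced clause set, 4 assignments work.
Total: 1 + 4 = 5.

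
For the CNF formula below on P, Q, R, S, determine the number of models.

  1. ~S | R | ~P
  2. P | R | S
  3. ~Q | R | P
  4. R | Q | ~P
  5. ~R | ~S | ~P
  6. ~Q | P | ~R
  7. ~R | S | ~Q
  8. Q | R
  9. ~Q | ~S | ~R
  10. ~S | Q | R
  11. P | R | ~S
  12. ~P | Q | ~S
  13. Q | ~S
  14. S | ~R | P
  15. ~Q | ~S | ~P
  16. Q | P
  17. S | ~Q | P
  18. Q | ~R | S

1

There are 2^4 = 16 truth assignments over (P, Q, R, S).
Check each against the 18 clauses (columns in the order P, Q, R, S):
  F F F F  ✗ fails (P | R | S)
  F F F T  ✗ fails (Q | R)
  F F T F  ✗ fails (S | ~R | P)
  F F T T  ✗ fails (Q | ~S)
  F T F F  ✗ fails (P | R | S)
  F T F T  ✗ fails (~Q | R | P)
  F T T F  ✗ fails (~Q | P | ~R)
  F T T T  ✗ fails (~Q | P | ~R)
  T F F F  ✗ fails (R | Q | ~P)
  T F F T  ✗ fails (~S | R | ~P)
  T F T F  ✗ fails (Q | ~R | S)
  T F T T  ✗ fails (~R | ~S | ~P)
  T T F F  ✓ satisfies all
  T T F T  ✗ fails (~S | R | ~P)
  T T T F  ✗ fails (~R | S | ~Q)
  T T T T  ✗ fails (~R | ~S | ~P)
1 of the 16 rows is a model.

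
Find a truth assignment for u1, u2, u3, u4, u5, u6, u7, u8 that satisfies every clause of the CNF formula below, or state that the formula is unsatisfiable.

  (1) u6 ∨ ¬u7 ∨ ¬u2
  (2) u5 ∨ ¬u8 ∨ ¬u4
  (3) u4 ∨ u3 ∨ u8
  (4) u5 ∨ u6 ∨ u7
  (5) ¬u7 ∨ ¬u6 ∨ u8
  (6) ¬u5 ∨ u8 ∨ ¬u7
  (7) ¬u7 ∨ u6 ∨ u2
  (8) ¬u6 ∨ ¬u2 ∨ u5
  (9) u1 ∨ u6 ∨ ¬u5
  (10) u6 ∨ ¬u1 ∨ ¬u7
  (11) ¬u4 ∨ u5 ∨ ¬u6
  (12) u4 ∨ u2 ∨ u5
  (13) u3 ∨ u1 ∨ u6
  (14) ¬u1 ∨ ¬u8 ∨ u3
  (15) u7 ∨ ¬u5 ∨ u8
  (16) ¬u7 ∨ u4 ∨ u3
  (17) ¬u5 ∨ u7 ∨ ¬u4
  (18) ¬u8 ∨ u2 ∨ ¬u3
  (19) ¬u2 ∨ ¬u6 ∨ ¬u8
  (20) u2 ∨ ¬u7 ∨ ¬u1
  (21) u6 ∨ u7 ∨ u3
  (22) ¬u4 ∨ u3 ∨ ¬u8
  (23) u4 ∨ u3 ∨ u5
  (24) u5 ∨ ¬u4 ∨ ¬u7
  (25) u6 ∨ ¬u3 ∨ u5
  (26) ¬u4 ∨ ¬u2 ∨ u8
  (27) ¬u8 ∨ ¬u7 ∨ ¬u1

u1 ↦ True, u2 ↦ True, u3 ↦ True, u4 ↦ False, u5 ↦ True, u6 ↦ False, u7 ↦ False, u8 ↦ True

Try u6 = False.
Try u7 = False.
(u5) alone gives u5 = True.
(u1) alone gives u1 = True.
(u8) alone gives u8 = True.
(u3) alone gives u3 = True.
(¬u4) alone gives u4 = False.
(u2) alone gives u2 = True.
Every clause now holds.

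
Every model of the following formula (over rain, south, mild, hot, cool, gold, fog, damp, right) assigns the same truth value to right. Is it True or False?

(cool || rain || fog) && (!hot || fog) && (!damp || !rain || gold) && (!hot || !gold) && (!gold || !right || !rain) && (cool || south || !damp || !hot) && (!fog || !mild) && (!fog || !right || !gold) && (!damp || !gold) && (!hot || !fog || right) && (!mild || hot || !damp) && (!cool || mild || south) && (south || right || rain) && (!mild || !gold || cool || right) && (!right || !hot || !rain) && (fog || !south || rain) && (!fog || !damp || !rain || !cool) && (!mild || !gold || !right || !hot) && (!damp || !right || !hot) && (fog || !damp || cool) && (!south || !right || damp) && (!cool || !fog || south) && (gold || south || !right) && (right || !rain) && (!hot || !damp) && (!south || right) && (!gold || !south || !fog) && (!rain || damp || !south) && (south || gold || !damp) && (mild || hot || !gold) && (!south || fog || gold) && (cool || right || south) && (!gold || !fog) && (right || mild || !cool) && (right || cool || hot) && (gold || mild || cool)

Suppose right = false.
Unit clause (!rain) forces rain = false.
Unit clause (south) forces south = true.
But (!south) is also a unit clause — contradiction.
So every satisfying assignment has right = True.

True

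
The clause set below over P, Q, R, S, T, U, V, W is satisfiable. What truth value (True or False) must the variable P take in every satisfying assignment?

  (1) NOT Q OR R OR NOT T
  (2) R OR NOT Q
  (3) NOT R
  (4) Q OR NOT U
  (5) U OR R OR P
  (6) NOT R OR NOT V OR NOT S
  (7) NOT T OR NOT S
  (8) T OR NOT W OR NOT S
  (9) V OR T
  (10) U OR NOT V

Suppose P = false.
(NOT R) alone gives R = false.
(NOT Q) alone gives Q = false.
(NOT U) alone gives U = false.
Now (U) is unsatisfied and unit — conflict.
So every satisfying assignment has P = True.

True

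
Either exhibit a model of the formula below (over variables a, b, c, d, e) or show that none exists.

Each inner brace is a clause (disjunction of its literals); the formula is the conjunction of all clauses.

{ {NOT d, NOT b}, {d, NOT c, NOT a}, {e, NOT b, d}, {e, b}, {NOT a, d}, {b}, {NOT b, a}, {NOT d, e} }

The clause (b) is unit, so b = true.
The clause (NOT d) is unit, so d = false.
The clause (e) is unit, so e = true.
The clause (NOT a) is unit, so a = false.
Now (a) is unsatisfied and unit — conflict.

UNSATISFIABLE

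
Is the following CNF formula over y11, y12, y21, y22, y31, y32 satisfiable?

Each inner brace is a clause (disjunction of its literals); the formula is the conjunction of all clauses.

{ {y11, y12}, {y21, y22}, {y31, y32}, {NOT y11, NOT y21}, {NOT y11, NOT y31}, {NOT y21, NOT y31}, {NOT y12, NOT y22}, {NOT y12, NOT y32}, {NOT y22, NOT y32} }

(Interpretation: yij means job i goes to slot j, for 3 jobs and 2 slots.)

Case y11 = true:
Unit clause (NOT y21) forces y21 = false.
Unit clause (y22) forces y22 = true.
Unit clause (NOT y31) forces y31 = false.
Unit clause (y32) forces y32 = true.
That conflicts with the unit clause (NOT y32).
Backtrack on y11: now try y11 = false.
Unit clause (y12) forces y12 = true.
Unit clause (NOT y22) forces y22 = false.
Unit clause (y21) forces y21 = true.
Unit clause (NOT y31) forces y31 = false.
Unit clause (y32) forces y32 = true.
That conflicts with the unit clause (NOT y32).
Either choice for y11 ends in contradiction.
No assignment satisfies every clause.

No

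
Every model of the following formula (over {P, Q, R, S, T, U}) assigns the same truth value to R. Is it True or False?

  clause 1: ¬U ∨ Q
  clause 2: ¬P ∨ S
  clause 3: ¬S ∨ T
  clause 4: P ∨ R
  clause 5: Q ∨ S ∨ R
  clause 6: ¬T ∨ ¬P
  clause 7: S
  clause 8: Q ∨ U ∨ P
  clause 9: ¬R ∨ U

True

Suppose R = False.
Unit clause (P) forces P = True.
Unit clause (S) forces S = True.
Unit clause (T) forces T = True.
But (¬T) is also a unit clause — contradiction.
So every satisfying assignment has R = True.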